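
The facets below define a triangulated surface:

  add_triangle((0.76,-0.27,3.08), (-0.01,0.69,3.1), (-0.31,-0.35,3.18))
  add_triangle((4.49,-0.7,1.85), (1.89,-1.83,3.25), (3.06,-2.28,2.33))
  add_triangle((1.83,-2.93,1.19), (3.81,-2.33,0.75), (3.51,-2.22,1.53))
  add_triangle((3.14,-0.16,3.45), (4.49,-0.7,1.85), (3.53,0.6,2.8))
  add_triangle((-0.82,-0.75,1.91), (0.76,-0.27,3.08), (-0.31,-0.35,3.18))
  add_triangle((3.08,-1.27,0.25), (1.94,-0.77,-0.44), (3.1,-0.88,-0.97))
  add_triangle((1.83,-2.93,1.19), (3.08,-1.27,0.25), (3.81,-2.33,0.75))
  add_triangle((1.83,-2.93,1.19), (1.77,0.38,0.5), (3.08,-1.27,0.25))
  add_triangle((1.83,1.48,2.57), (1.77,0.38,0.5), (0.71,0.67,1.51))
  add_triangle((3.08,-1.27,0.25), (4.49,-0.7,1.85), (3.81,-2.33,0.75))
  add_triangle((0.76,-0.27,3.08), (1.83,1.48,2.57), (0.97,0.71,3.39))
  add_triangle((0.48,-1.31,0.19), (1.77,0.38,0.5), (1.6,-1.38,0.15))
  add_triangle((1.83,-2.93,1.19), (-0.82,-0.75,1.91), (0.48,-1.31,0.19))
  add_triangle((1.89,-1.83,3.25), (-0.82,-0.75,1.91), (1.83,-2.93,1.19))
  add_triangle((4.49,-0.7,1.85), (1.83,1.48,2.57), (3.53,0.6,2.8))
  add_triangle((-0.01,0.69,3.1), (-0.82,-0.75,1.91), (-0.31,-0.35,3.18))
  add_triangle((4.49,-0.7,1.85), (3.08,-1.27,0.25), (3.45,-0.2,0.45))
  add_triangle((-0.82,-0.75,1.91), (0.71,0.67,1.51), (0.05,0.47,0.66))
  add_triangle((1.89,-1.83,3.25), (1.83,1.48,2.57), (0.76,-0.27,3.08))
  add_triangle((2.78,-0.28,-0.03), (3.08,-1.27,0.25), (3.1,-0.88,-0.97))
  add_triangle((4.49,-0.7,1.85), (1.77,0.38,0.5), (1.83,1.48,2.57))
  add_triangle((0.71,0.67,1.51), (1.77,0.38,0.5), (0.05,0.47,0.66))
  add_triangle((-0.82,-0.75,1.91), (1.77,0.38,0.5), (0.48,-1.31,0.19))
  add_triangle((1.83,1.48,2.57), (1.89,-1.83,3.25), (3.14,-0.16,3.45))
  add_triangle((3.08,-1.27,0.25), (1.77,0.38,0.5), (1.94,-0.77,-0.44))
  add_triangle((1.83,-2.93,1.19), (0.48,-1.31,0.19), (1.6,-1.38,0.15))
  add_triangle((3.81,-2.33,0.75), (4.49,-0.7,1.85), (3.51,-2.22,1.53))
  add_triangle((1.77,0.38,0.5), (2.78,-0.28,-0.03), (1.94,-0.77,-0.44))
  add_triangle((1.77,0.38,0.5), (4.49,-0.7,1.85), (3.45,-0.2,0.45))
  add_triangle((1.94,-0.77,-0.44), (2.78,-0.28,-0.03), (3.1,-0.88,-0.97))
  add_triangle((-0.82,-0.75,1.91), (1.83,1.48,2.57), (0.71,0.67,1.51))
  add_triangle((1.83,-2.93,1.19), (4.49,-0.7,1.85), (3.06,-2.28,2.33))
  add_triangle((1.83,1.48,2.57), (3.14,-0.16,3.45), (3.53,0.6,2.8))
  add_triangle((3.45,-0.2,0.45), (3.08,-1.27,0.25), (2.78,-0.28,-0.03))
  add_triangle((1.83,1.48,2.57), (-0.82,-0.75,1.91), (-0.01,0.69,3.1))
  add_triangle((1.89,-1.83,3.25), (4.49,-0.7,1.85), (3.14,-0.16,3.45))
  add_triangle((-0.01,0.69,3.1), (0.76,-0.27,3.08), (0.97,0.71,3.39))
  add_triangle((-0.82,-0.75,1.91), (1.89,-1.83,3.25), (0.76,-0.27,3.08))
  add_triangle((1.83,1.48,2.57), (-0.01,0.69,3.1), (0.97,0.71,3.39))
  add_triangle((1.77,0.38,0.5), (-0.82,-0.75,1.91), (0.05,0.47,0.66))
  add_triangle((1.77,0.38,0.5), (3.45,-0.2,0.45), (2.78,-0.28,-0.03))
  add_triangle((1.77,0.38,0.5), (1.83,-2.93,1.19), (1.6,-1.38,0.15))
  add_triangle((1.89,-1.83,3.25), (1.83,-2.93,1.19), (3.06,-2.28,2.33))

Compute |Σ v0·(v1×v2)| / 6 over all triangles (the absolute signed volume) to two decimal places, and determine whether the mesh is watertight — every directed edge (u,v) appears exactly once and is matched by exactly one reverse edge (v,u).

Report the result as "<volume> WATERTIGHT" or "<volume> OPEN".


Per-triangle v0·(v1×v2)/6:
  t1: +0.5688
  t2: +2.1058
  t3: +0.9261
  t4: +1.5243
  t5: +0.2801
  t6: +0.1034
  t7: +0.0864
  t8: -0.9913
  t9: -0.1065
  t10: +0.8393
  t11: +0.5014
  t12: -0.1535
  t13: +0.4803
  t14: +2.1629
  t15: +0.2142
  t16: +0.2628
  t17: +0.8318
  t18: +0.1813
  t19: +1.9009
  t20: +0.4910
  t21: +1.1943
  t22: +0.0788
  t23: -0.8835
  t24: +1.4736
  t25: -0.3459
  t26: +0.1911
  t27: +1.1351
  t28: -0.0298
  t29: +0.4189
  t30: -0.1391
  t31: +0.1030
  t32: +1.5278
  t33: +1.1162
  t34: +0.2360
  t35: -0.7343
  t36: +3.0868
  t37: +0.4666
  t38: +1.3496
  t39: +0.5025
  t40: -0.3995
  t41: +0.0906
  t42: +0.6382
  t43: +1.4905
Σ = +24.7771 → |volume| = 24.78

Directed edges: 129 total; 3 unmatched, e.g. (3.51,-2.22,1.53)→(1.83,-2.93,1.19) → open.

24.78 OPEN


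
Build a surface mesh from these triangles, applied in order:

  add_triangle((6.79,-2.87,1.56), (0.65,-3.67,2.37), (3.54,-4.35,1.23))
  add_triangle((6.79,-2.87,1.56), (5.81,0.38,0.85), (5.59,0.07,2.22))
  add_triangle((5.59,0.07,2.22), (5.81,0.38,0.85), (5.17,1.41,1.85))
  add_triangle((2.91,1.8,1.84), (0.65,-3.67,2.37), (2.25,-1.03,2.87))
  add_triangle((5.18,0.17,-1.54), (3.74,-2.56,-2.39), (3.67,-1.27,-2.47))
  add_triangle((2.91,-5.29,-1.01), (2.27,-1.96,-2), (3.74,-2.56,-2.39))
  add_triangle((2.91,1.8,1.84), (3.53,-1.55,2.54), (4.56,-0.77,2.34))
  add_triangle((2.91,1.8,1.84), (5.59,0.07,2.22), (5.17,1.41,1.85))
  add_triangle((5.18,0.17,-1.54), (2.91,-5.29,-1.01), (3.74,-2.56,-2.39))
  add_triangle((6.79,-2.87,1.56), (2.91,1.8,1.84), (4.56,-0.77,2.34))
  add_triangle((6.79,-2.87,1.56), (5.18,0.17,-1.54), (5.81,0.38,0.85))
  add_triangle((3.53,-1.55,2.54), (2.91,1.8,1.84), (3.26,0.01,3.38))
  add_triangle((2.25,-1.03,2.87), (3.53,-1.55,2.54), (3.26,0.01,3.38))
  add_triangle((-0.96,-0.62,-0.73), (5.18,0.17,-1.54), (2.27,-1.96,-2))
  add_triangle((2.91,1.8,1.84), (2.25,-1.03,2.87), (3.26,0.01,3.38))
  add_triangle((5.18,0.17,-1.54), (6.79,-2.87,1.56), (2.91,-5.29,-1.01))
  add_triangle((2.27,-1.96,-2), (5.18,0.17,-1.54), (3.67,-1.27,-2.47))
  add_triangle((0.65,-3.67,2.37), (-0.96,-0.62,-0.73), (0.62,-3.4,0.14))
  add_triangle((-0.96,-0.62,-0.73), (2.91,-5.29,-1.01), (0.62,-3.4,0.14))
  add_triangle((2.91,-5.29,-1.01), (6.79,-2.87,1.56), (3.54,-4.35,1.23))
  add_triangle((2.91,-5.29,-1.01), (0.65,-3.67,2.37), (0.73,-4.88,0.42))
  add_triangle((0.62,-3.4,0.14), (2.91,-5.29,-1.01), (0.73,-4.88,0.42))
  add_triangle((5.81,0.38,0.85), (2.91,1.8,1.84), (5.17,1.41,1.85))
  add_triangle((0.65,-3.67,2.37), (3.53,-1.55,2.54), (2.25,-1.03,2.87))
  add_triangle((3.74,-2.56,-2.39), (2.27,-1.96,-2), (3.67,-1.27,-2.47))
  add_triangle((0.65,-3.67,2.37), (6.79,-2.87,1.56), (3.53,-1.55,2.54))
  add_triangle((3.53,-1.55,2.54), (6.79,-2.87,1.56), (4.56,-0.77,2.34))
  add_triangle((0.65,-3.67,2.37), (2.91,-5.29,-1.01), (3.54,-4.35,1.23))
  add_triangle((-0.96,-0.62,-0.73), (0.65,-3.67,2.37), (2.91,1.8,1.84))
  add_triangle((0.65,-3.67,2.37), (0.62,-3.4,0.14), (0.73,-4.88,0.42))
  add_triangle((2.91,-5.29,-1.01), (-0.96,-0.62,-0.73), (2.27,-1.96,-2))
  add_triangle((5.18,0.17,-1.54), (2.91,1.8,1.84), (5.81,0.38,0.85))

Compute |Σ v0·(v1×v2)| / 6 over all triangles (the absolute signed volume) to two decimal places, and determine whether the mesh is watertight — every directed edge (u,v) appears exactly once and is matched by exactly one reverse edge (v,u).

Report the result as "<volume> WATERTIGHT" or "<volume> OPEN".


90.18 OPEN

Per-triangle v0·(v1×v2)/6:
  t1: +5.5705
  t2: +4.3376
  t3: +1.7684
  t4: -0.5574
  t5: +1.6595
  t6: +1.3446
  t7: +1.5201
  t8: +1.1916
  t9: +5.6070
  t10: +2.8970
  t11: +7.4667
  t12: +2.0881
  t13: +1.0865
  t14: +1.1103
  t15: -0.1404
  t16: +17.0257
  t17: -0.8313
  t18: +1.3575
  t19: +1.5795
  t20: +7.3354
  t21: +3.6600
  t22: +0.1302
  t23: +0.2368
  t24: +2.4441
  t25: +0.4569
  t26: +6.4977
  t27: +2.3494
  t28: +5.5923
  t29: -0.2678
  t30: -0.1986
  t31: +2.5076
  t32: +3.3505
Σ = +90.1757 → |volume| = 90.18

Directed edges: 96 total; 6 unmatched, e.g. (5.59,0.07,2.22)→(6.79,-2.87,1.56) → open.


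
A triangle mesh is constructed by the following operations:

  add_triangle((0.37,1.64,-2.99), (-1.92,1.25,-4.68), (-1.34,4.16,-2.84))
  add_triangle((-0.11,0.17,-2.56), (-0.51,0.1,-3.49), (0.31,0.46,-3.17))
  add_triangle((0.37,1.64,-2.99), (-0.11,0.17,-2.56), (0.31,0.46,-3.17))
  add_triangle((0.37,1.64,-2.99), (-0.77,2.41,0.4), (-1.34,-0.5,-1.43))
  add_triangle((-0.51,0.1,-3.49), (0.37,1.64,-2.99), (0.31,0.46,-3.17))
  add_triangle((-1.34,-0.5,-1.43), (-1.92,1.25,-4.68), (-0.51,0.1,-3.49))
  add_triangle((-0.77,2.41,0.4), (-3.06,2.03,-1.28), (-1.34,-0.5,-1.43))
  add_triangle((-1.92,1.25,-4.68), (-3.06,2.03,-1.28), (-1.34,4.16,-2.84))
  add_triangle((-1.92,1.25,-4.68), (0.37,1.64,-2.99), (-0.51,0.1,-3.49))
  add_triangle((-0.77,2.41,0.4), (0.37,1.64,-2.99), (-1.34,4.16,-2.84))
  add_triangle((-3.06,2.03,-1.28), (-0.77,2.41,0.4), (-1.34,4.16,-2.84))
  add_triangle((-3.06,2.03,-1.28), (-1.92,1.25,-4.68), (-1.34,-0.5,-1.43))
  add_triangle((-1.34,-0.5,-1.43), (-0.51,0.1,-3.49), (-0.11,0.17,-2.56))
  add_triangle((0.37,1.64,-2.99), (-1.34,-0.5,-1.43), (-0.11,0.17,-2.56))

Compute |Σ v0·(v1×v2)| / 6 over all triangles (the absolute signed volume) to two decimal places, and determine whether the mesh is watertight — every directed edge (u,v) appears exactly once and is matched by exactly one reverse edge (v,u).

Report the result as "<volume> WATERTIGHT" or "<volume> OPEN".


17.94 WATERTIGHT

Per-triangle v0·(v1×v2)/6:
  t1: +4.3509
  t2: +0.0132
  t3: -0.2214
  t4: -2.4488
  t5: +0.5258
  t6: +1.1231
  t7: -0.3307
  t8: +6.4951
  t9: +1.6413
  t10: +1.2820
  t11: +3.4125
  t12: +2.7357
  t13: +0.0195
  t14: -0.6598
Σ = +17.9385 → |volume| = 17.94

Directed edges: 42 total, each appears once with its reverse present → watertight.


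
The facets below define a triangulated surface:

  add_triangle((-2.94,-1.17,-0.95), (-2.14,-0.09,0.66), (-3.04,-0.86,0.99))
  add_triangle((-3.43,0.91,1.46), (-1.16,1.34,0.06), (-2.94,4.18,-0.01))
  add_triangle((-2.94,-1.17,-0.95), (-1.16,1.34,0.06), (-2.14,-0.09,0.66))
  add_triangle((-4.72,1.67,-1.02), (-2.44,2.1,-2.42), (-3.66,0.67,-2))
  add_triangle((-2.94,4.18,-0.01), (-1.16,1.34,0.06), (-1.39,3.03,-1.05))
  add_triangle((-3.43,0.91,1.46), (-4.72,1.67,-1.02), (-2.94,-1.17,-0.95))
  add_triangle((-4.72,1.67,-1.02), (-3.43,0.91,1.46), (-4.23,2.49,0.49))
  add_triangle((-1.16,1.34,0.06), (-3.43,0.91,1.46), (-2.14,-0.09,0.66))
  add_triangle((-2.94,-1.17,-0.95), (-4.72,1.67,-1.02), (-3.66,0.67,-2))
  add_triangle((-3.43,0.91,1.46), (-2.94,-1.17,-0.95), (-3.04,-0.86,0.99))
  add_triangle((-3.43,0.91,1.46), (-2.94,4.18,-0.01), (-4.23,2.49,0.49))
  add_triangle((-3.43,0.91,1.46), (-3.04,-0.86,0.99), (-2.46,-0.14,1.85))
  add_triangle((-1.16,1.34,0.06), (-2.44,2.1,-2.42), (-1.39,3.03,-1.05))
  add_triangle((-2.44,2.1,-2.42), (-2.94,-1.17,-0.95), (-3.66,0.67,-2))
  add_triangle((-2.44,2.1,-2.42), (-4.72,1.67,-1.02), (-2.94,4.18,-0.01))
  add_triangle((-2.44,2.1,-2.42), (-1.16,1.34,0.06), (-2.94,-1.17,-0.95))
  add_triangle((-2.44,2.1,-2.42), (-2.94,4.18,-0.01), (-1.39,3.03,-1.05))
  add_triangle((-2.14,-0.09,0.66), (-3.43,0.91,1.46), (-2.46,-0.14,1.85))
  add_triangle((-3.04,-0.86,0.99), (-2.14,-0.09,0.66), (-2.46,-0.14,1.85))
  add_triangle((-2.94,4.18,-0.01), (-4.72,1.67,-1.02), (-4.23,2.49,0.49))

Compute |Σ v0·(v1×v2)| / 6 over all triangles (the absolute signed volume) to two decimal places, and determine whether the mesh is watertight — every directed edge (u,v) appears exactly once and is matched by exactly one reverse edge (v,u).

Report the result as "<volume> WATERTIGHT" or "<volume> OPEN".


19.19 WATERTIGHT

Per-triangle v0·(v1×v2)/6:
  t1: -0.5044
  t2: -0.0987
  t3: -1.0308
  t4: +2.1068
  t5: -0.1254
  t6: +3.9024
  t7: +2.0555
  t8: -0.3112
  t9: +1.9475
  t10: +1.7584
  t11: +1.5609
  t12: +0.9027
  t13: -0.8570
  t14: +0.4701
  t15: +5.2833
  t16: -2.0947
  t17: +1.9465
  t18: -0.4156
  t19: -0.2843
  t20: +2.9794
Σ = +19.1915 → |volume| = 19.19

Directed edges: 60 total, each appears once with its reverse present → watertight.


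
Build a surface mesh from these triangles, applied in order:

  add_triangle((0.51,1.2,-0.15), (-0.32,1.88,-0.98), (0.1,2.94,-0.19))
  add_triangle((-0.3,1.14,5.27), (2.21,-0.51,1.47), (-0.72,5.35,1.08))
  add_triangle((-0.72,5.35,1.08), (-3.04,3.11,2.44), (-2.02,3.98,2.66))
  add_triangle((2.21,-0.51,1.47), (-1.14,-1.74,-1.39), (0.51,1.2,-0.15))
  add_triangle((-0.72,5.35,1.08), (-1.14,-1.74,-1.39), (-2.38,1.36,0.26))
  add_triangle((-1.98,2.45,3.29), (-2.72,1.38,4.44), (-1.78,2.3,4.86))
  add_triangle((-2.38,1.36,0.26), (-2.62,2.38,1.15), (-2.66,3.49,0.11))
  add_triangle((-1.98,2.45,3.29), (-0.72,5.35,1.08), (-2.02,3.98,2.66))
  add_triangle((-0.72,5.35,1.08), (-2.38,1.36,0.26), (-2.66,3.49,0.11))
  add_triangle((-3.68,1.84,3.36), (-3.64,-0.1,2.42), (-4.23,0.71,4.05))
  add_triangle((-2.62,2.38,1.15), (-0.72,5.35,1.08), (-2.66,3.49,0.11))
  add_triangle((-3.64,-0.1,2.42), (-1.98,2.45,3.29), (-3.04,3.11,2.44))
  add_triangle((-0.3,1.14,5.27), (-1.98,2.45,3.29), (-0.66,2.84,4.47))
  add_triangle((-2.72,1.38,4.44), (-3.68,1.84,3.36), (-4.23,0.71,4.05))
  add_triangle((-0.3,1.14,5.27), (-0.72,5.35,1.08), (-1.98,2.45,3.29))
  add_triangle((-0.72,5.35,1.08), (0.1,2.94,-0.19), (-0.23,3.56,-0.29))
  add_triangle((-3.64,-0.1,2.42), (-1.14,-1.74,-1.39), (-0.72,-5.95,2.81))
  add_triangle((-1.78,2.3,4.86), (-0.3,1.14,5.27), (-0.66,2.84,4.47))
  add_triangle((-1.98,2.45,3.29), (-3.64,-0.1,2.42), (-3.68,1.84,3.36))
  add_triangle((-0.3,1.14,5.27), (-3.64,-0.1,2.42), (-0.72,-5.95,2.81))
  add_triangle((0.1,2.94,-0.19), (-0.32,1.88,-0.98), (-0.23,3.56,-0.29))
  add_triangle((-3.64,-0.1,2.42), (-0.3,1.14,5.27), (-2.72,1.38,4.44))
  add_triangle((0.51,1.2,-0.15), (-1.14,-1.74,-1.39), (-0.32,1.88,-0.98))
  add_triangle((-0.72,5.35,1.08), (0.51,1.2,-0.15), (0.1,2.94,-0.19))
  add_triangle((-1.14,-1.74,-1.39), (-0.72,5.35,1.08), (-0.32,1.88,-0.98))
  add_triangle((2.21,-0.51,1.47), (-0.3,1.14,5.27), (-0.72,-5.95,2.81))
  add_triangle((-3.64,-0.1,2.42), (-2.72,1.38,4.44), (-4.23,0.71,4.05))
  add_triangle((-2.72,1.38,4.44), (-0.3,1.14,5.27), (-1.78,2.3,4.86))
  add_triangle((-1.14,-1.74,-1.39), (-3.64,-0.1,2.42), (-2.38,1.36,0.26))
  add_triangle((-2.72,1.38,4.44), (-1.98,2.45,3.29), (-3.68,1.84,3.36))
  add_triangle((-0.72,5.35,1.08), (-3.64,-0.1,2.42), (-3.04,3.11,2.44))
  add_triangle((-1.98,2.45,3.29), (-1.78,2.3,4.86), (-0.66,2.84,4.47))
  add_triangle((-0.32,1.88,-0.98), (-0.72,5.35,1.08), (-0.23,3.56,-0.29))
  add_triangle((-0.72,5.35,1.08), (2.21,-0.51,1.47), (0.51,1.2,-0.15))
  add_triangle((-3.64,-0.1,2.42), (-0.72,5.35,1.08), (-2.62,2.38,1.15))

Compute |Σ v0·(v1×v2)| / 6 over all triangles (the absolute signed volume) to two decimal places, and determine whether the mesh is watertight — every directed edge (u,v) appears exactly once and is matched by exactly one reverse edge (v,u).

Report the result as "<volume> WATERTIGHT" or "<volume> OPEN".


93.15 OPEN

Per-triangle v0·(v1×v2)/6:
  t1: +0.2110
  t2: +9.8286
  t3: +1.9411
  t4: +0.6676
  t5: +2.0171
  t6: +1.2440
  t7: +0.7382
  t8: +0.9680
  t9: -1.1363
  t10: +0.9997
  t11: +2.5268
  t12: +3.1873
  t13: -2.3301
  t14: +1.6883
  t15: +7.0508
  t16: +0.2718
  t17: +10.1441
  t18: +2.0285
  t19: -0.9364
  t20: +19.8661
  t21: +0.1364
  t22: +2.6417
  t23: +0.3001
  t24: +0.2958
  t25: +1.6038
  t26: +13.6189
  t27: +0.2267
  t28: +2.1520
  t29: +3.2281
  t30: +1.7338
  t31: +0.1996
  t32: +1.1617
  t33: +0.3622
  t34: +1.6907
  t35: +2.8226
Σ = +93.1502 → |volume| = 93.15

Directed edges: 105 total; 9 unmatched, e.g. (-3.04,3.11,2.44)→(-2.02,3.98,2.66) → open.


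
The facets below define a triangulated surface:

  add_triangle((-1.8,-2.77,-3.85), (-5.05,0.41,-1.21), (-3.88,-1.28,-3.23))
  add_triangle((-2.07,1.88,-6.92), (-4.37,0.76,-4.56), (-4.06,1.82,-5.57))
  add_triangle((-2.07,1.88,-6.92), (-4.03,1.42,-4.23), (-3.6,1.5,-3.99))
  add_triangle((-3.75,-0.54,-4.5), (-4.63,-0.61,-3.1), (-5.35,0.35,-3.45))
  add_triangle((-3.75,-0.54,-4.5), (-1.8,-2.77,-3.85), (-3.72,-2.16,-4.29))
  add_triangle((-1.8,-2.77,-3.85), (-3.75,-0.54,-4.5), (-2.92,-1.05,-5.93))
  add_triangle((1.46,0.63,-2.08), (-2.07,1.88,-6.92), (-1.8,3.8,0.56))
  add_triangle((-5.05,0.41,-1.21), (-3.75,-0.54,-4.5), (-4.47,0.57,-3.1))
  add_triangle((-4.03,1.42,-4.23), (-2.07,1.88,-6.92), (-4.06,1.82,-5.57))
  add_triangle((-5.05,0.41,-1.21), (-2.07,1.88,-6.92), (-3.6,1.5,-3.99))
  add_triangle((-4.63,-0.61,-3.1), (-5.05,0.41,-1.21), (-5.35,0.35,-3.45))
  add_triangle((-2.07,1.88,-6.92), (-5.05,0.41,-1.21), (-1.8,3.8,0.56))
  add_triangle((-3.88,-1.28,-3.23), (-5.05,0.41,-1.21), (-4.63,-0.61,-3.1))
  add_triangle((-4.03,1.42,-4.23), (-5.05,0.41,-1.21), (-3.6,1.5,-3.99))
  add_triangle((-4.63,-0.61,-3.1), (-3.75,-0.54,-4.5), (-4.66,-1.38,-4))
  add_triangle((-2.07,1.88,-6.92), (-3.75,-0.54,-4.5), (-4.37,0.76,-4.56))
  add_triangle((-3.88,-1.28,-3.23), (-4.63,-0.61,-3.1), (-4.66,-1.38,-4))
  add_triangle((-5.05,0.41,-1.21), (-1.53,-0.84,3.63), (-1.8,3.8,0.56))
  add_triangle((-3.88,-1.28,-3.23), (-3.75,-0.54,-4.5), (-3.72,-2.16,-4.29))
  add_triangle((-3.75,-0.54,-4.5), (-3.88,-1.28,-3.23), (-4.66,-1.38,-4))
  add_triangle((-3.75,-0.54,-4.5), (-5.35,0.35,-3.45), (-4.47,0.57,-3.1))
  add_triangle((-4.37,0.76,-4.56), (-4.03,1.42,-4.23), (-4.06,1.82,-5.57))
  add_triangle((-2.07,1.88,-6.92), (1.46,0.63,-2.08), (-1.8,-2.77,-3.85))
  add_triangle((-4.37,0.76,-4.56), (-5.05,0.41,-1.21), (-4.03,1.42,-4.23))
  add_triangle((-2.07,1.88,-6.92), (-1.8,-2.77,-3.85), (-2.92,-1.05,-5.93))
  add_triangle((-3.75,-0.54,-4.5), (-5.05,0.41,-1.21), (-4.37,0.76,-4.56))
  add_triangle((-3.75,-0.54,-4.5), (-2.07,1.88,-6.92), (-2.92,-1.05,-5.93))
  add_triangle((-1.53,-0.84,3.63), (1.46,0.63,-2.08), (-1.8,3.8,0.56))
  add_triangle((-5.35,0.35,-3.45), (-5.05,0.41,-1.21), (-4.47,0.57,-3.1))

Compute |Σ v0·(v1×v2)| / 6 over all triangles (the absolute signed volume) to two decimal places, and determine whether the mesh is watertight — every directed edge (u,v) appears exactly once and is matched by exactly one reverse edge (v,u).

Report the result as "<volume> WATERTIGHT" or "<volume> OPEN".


Per-triangle v0·(v1×v2)/6:
  t1: +1.0565
  t2: +2.3855
  t3: +0.5749
  t4: +1.6145
  t5: +1.9887
  t6: +3.1421
  t7: +9.6382
  t8: -2.0698
  t9: -0.2305
  t10: -2.0238
  t11: +1.6578
  t12: +21.1843
  t13: +0.7635
  t14: +0.4417
  t15: +1.1447
  t16: +4.7829
  t17: +0.1483
  t18: +13.0953
  t19: +1.3692
  t20: +0.0858
  t21: +0.6675
  t22: +0.6783
  t23: +9.1153
  t24: +2.1178
  t25: +3.0545
  t26: +3.7251
  t27: +5.0479
  t28: +1.5274
  t29: +0.5220
Σ = +87.2059 → |volume| = 87.21

Directed edges: 87 total; 7 unmatched, e.g. (-1.8,-2.77,-3.85)→(-5.05,0.41,-1.21) → open.

87.21 OPEN


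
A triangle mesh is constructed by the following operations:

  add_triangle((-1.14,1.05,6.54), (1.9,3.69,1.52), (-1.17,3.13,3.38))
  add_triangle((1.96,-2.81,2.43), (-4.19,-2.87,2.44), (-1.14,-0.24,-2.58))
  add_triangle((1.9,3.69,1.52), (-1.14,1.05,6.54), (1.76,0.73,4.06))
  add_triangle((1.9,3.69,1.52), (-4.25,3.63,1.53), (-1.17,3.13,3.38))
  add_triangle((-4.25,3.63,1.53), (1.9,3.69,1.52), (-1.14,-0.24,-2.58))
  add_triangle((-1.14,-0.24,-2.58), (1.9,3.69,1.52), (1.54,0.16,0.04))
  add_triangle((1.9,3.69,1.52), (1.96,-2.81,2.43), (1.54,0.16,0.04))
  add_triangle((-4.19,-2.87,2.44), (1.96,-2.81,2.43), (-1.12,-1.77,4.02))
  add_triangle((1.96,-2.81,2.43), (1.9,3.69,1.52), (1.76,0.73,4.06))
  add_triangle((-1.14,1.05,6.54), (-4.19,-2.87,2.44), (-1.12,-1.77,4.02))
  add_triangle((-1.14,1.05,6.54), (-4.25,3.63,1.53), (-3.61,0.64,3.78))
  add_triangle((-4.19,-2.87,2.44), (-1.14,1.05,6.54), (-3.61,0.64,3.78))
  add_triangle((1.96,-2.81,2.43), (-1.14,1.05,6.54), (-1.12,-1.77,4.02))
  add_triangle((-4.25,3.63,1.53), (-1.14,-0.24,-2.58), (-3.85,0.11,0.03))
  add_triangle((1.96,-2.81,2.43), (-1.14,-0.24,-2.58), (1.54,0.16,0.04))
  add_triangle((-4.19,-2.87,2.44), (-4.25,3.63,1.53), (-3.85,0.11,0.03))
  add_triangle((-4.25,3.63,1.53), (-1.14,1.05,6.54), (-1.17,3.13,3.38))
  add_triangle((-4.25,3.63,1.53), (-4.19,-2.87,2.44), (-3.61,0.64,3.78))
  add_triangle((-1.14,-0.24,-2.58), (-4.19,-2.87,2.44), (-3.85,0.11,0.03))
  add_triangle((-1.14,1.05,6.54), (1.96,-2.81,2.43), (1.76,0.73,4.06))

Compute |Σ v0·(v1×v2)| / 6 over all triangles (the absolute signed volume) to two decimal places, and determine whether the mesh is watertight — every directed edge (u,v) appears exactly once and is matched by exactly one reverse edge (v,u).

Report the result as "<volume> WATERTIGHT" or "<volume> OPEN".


146.64 WATERTIGHT

Per-triangle v0·(v1×v2)/6:
  t1: +8.2872
  t2: +8.0578
  t3: +9.0845
  t4: +7.8084
  t5: +9.3588
  t6: +2.2404
  t7: +3.2702
  t8: +7.2650
  t9: +4.8228
  t10: +8.4210
  t11: +10.7427
  t12: +10.6280
  t13: +7.7379
  t14: +5.5666
  t15: +2.0470
  t16: +8.2914
  t17: +9.0911
  t18: +9.7178
  t19: +5.3876
  t20: +8.8108
Σ = +146.6369 → |volume| = 146.64

Directed edges: 60 total, each appears once with its reverse present → watertight.


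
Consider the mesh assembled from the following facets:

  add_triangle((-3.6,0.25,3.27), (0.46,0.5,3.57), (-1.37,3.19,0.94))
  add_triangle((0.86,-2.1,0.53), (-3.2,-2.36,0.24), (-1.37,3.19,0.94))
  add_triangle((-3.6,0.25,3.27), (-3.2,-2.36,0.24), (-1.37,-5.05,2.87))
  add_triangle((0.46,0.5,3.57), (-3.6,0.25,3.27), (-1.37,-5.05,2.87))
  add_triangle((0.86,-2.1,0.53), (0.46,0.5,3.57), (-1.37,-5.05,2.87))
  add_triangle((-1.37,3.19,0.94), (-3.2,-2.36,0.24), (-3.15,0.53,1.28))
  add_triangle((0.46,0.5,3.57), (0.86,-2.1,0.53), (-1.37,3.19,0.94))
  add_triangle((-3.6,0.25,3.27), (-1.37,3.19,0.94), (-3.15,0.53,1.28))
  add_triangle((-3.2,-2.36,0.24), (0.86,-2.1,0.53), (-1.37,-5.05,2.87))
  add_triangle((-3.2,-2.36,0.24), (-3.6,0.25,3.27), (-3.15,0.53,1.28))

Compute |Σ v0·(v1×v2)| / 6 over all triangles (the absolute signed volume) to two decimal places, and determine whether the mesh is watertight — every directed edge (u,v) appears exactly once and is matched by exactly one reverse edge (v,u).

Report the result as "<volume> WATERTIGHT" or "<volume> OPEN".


42.51 WATERTIGHT

Per-triangle v0·(v1×v2)/6:
  t1: +7.5022
  t2: -2.5527
  t3: +10.7508
  t4: +12.8296
  t5: +4.8190
  t6: +1.0642
  t7: -0.4883
  t8: +2.8794
  t9: +2.7546
  t10: +2.9479
Σ = +42.5066 → |volume| = 42.51

Directed edges: 30 total, each appears once with its reverse present → watertight.


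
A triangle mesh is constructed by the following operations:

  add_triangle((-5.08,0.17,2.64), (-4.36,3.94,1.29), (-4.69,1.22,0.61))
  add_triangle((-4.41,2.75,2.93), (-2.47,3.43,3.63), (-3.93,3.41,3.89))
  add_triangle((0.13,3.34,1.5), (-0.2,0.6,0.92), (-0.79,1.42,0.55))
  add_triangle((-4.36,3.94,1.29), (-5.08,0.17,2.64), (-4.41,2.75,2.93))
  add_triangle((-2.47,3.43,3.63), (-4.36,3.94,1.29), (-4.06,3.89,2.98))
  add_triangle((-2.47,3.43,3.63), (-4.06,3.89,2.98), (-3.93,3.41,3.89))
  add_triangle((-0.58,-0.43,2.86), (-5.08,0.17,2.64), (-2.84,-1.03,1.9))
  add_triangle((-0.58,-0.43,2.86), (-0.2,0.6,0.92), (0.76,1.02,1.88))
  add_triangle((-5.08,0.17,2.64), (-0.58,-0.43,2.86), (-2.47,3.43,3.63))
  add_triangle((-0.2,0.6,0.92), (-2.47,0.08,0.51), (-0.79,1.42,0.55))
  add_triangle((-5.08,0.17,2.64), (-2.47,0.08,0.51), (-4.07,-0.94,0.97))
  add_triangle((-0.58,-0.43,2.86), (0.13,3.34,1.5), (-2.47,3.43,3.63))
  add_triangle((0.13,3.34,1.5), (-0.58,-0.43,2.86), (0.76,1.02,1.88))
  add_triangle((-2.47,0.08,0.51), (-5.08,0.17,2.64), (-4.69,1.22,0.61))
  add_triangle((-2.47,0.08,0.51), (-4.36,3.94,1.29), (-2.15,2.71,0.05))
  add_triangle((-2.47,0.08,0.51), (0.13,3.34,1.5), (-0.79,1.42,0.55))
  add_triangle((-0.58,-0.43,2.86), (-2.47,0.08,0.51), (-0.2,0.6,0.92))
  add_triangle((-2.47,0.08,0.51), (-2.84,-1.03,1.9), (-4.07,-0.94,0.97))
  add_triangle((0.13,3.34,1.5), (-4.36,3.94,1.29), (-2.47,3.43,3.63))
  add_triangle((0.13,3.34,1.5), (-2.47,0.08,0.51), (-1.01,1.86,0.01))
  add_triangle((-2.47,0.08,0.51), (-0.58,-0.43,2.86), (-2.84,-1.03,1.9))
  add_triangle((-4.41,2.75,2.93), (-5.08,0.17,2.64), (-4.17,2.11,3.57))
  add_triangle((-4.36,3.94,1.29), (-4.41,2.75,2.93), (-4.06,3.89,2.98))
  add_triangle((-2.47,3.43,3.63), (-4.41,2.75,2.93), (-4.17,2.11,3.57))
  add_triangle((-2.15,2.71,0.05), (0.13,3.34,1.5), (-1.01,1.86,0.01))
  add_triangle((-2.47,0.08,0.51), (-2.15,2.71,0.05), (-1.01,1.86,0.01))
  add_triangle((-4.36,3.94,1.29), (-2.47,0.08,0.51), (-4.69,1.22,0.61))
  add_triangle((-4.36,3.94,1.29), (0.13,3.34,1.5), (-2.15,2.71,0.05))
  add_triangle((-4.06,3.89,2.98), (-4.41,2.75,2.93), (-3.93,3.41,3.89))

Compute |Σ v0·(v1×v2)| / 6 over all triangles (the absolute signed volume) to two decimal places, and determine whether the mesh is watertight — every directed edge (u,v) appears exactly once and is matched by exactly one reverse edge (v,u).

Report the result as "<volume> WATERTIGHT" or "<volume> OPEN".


Per-triangle v0·(v1×v2)/6:
  t1: +4.9917
  t2: -0.3740
  t3: -0.3170
  t4: +4.2002
  t5: +1.0826
  t6: +1.1605
  t7: +2.2758
  t8: -0.4100
  t9: +8.1440
  t10: -0.4099
  t11: +0.7023
  t12: +3.7696
  t13: +1.6700
  t14: +0.7004
  t15: +1.0397
  t16: +0.3438
  t17: -0.8319
  t18: -0.5197
  t19: +5.9448
  t20: -1.4219
  t21: -1.0230
  t22: +2.0265
  t23: +1.8577
  t24: +1.8272
  t25: +0.3330
  t26: -0.0805
  t27: -0.7318
  t28: +2.3302
  t29: +1.0775
Σ = +39.3580 → |volume| = 39.36

Directed edges: 87 total; 9 unmatched, e.g. (0.13,3.34,1.5)→(-0.2,0.6,0.92) → open.

39.36 OPEN


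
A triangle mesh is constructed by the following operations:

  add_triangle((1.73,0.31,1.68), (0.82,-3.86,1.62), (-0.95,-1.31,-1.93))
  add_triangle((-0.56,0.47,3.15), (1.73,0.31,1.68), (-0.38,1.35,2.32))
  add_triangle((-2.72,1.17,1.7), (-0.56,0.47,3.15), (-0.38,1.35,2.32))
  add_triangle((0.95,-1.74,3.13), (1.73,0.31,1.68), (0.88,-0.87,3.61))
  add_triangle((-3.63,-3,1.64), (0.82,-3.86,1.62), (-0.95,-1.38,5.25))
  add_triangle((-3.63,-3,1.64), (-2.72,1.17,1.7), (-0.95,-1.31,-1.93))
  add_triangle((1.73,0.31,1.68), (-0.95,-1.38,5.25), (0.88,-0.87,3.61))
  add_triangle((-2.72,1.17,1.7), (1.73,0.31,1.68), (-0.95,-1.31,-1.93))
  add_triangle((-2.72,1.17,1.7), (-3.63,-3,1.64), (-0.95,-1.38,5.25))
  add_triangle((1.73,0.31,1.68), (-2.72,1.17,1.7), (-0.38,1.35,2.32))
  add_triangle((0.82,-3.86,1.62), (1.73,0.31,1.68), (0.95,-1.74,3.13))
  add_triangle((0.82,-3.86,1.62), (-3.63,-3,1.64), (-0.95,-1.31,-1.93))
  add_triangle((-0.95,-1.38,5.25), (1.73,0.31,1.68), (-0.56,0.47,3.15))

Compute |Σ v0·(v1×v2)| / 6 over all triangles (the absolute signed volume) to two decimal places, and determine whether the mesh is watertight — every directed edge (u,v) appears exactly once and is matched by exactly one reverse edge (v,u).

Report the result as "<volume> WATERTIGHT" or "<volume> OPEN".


Per-triangle v0·(v1×v2)/6:
  t1: +1.4346
  t2: +1.0681
  t3: +1.2898
  t4: +0.8635
  t5: +12.5182
  t6: +4.7289
  t7: +0.8679
  t8: -0.9453
  t9: +10.1382
  t10: -0.4901
  t11: +2.0967
  t12: +7.1088
  t13: +2.3035
Σ = +42.9829 → |volume| = 42.98

Directed edges: 39 total; 7 unmatched, e.g. (-2.72,1.17,1.7)→(-0.56,0.47,3.15) → open.

42.98 OPEN


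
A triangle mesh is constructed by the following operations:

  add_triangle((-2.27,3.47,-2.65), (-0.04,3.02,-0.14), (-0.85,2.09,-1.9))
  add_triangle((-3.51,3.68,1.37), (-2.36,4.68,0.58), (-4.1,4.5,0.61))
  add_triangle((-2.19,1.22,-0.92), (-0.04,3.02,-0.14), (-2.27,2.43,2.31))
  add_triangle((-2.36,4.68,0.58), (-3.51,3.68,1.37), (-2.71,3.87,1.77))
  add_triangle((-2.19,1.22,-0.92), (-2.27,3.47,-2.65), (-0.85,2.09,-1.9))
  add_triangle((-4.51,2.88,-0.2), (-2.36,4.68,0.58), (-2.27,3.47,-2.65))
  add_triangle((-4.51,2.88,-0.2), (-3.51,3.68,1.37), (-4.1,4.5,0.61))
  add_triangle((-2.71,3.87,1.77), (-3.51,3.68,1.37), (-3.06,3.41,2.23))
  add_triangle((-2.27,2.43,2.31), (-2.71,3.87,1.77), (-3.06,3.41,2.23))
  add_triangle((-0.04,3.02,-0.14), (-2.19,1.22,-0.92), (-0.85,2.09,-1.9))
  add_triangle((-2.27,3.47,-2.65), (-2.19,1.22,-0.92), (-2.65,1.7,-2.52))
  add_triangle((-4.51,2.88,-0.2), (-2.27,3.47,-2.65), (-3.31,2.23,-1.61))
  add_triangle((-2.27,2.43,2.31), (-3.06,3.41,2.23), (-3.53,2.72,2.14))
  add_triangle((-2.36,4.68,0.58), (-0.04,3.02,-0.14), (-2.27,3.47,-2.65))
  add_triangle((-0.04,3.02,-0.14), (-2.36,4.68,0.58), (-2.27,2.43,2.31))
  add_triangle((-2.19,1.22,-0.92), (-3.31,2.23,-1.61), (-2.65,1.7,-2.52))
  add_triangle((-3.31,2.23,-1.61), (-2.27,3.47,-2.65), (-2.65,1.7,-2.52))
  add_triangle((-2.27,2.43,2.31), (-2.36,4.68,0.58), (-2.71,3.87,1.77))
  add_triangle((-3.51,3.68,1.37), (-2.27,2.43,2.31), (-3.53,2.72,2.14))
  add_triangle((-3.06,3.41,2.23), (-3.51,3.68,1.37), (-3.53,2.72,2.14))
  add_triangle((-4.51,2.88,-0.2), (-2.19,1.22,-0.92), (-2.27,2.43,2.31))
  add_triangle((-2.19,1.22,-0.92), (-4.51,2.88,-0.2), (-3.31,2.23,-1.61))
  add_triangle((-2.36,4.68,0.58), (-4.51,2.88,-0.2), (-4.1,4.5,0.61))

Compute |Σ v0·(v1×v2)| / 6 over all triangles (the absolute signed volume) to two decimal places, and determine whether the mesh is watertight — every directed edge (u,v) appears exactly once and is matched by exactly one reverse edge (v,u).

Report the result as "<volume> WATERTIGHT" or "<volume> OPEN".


Per-triangle v0·(v1×v2)/6:
  t1: +0.9882
  t2: +1.2376
  t3: -3.6233
  t4: +1.1243
  t5: +0.2411
  t6: +7.1199
  t7: +1.3018
  t8: +0.5392
  t9: +0.2739
  t10: -1.6155
  t11: -0.9939
  t12: +1.9993
  t13: +0.4279
  t14: +3.7712
  t15: +1.9045
  t16: +0.1803
  t17: +1.3907
  t18: +0.1370
  t19: -0.8395
  t20: +0.6843
  t21: -0.2830
  t22: +0.2682
  t23: +0.9200
Σ = +17.1545 → |volume| = 17.15

Directed edges: 69 total; 3 unmatched, e.g. (-4.51,2.88,-0.2)→(-3.51,3.68,1.37) → open.

17.15 OPEN


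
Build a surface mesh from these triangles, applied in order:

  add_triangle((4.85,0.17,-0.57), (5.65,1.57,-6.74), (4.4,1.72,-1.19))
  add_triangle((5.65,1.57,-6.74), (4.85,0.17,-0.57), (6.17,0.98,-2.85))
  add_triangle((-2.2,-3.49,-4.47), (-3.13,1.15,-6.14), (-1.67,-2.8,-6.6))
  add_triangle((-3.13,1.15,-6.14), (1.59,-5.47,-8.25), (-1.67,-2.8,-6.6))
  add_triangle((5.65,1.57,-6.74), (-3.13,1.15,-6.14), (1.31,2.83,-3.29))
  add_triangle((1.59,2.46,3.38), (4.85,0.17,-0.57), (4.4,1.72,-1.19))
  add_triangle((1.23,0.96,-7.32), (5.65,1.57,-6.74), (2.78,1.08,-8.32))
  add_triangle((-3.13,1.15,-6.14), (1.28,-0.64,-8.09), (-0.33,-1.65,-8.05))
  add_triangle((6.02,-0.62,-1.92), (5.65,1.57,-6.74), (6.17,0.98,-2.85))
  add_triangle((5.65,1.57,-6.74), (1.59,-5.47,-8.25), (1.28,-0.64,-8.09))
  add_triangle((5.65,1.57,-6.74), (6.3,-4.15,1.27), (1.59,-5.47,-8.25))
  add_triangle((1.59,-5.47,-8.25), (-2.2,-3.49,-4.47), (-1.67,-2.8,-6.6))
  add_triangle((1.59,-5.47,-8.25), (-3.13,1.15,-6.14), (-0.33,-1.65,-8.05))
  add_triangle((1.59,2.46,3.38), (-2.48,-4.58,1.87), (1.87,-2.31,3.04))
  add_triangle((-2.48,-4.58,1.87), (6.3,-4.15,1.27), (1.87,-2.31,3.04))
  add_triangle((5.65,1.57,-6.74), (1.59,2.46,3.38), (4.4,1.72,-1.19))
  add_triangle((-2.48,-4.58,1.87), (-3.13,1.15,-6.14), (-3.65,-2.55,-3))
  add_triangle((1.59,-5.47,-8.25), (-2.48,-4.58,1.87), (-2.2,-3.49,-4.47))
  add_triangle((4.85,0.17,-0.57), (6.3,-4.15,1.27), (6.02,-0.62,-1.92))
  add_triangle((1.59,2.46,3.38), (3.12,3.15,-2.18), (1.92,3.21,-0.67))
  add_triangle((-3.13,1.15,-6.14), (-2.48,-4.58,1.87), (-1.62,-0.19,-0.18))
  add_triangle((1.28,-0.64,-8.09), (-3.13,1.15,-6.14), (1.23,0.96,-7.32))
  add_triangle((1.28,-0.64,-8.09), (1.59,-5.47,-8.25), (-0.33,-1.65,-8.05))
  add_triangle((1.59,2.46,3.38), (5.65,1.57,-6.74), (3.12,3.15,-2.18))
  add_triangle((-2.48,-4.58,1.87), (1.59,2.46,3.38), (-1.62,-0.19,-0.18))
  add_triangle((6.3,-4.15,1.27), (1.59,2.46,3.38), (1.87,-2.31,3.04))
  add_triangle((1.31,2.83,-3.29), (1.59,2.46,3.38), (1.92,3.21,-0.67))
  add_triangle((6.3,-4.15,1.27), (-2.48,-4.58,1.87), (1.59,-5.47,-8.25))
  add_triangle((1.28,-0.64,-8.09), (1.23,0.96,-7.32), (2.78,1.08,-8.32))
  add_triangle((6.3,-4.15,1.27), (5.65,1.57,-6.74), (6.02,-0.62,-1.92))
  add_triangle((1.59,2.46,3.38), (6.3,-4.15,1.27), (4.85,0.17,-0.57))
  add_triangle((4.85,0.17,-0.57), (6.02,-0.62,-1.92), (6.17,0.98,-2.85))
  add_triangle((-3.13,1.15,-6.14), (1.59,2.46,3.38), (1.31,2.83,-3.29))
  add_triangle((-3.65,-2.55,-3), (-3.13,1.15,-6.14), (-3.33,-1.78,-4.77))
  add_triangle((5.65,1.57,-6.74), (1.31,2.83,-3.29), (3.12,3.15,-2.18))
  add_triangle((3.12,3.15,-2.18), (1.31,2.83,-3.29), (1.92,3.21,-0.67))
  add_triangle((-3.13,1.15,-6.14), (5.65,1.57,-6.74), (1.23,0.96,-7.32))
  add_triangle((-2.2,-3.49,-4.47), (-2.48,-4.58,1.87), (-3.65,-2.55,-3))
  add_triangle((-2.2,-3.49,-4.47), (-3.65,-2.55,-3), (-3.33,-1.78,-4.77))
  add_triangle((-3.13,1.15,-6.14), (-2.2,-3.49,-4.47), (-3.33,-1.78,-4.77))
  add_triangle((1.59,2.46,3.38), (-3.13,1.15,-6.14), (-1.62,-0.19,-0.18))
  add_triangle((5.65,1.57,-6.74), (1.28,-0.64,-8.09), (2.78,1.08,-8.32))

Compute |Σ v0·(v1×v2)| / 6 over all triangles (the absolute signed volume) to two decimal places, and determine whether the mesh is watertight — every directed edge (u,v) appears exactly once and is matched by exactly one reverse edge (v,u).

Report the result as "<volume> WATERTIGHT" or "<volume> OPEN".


468.39 WATERTIGHT

Per-triangle v0·(v1×v2)/6:
  t1: +6.9439
  t2: -1.3945
  t3: +7.1786
  t4: +11.7733
  t5: +19.6432
  t6: +5.8222
  t7: +1.2181
  t8: +9.1399
  t9: +6.0990
  t10: +30.5795
  t11: +84.2094
  t12: +8.7631
  t13: +8.3626
  t14: +10.0318
  t15: +14.6915
  t16: +5.2424
  t17: +1.7540
  t18: +22.9653
  t19: +5.6343
  t20: +2.6710
  t21: +5.8289
  t22: +8.6698
  t23: +10.8054
  t24: +8.4139
  t25: +5.0267
  t26: +13.2709
  t27: +0.6259
  t28: +66.9223
  t29: +2.8689
  t30: +10.2662
  t31: +16.5092
  t32: +2.1759
  t33: +9.7564
  t34: +2.9408
  t35: +7.2939
  t36: +2.0965
  t37: +5.3834
  t38: +9.2541
  t39: +3.3002
  t40: +4.1935
  t41: +4.8677
  t42: +6.5919
Σ = +468.3909 → |volume| = 468.39

Directed edges: 126 total, each appears once with its reverse present → watertight.


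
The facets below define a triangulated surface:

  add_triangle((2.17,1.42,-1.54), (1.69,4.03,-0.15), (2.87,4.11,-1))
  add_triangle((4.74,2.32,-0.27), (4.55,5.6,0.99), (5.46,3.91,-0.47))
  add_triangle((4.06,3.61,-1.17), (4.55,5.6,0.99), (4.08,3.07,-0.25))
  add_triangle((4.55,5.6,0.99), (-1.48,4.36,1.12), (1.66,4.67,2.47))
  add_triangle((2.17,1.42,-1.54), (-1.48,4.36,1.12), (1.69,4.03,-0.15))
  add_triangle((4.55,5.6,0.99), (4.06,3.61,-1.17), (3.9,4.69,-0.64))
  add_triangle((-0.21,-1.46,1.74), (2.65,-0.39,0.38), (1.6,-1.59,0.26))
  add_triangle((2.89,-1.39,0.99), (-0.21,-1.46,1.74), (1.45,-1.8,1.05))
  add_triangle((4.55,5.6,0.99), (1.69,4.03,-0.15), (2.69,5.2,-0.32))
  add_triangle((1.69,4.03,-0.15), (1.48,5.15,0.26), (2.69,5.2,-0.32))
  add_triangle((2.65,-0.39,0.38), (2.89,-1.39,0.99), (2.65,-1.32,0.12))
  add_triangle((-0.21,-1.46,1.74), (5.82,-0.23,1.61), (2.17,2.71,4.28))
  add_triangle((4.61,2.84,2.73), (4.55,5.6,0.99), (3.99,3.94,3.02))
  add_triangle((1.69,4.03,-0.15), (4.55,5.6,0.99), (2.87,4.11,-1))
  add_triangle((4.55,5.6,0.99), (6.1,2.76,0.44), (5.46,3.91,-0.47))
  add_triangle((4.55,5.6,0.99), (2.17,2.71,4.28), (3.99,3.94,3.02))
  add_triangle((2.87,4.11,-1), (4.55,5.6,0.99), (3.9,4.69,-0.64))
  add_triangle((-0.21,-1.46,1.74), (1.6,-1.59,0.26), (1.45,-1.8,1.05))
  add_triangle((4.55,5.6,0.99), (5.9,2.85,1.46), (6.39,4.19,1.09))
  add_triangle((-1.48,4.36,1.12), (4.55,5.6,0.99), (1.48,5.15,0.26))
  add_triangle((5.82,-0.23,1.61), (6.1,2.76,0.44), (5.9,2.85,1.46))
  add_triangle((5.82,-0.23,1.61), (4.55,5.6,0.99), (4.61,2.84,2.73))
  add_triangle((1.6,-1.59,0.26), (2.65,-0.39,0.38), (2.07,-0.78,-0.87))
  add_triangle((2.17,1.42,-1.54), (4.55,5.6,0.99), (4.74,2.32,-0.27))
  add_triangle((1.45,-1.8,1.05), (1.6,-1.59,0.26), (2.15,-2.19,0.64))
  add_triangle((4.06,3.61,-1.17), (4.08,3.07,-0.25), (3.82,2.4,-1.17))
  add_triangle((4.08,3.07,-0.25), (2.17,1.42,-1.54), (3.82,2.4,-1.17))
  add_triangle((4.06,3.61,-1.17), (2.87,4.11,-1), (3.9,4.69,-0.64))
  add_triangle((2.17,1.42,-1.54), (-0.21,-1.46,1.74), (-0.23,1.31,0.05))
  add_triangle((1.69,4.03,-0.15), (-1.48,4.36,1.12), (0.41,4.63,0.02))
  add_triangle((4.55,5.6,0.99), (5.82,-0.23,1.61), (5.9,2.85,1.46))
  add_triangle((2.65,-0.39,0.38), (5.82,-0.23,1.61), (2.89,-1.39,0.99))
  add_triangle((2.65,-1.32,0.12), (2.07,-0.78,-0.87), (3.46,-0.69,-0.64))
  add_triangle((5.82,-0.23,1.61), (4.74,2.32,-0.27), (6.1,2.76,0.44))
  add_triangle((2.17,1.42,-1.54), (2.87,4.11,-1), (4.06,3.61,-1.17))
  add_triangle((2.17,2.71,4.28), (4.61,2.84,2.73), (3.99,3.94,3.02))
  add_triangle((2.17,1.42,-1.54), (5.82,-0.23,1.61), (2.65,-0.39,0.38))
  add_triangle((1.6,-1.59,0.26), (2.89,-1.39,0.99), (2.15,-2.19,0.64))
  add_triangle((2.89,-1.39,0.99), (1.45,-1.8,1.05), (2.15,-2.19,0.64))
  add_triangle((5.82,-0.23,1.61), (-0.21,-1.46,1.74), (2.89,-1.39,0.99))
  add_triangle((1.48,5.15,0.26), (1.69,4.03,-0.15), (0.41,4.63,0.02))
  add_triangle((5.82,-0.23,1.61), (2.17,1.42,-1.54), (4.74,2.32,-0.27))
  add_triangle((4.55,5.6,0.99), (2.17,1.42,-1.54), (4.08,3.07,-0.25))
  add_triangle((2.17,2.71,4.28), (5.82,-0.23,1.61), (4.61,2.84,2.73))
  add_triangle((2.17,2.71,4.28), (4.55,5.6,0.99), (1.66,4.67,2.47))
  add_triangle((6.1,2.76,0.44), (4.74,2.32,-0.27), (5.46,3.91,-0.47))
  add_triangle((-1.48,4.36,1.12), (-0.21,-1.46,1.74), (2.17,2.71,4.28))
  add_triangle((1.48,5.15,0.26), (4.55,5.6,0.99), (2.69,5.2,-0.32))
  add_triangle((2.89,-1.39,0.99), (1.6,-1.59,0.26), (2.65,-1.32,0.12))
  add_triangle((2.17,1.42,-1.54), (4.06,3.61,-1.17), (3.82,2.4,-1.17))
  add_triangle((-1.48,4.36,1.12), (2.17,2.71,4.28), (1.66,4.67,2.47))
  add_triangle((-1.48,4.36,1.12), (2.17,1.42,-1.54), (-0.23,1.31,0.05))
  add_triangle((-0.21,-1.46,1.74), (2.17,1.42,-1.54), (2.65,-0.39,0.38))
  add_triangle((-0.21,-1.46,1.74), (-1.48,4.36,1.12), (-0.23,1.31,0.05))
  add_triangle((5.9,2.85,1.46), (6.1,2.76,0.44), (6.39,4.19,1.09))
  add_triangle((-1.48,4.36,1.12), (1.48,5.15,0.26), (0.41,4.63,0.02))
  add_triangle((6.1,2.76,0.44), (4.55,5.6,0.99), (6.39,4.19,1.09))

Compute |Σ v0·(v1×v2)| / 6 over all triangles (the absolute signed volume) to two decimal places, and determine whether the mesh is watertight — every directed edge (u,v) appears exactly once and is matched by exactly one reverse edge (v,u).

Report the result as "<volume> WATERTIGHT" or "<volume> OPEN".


Per-triangle v0·(v1×v2)/6:
  t1: +0.2494
  t2: -1.6450
  t3: +1.8422
  t4: +7.0128
  t5: +1.9486
  t6: +1.3943
  t7: -1.0388
  t8: +0.5463
  t9: -0.5970
  t10: +0.0968
  t11: +0.3472
  t12: +10.1170
  t13: +3.3530
  t14: +2.1754
  t15: +4.0787
  t16: +2.8672
  t17: +0.7876
  t18: +0.1925
  t19: +1.4960
  t20: +3.9305
  t21: +3.2297
  t22: +8.9434
  t23: -0.7045
  t24: +4.1274
  t25: +0.0162
  t26: +0.6504
  t27: -0.3184
  t28: +0.6532
  t29: -0.7862
  t30: -0.8917
  t31: +0.1615
  t32: +0.4897
  t33: +0.3515
  t34: +1.5691
  t35: +1.0240
  t36: +2.7168
  t37: +1.1080
  t38: +0.1223
  t39: +0.3593
  t40: +1.9538
  t41: +0.3769
  t42: +2.8959
  t43: -1.8987
  t44: +6.8421
  t45: +7.5228
  t46: +0.7416
  t47: +6.5865
  t48: +2.1962
  t49: +0.3050
  t50: +0.5930
  t51: +5.5990
  t52: +0.2550
  t53: -0.1409
  t54: -0.1830
  t55: +1.2505
  t56: +1.2125
  t57: +1.3910
Σ = +99.4754 → |volume| = 99.48

Directed edges: 171 total; 7 unmatched, e.g. (2.65,-1.32,0.12)→(2.65,-0.39,0.38) → open.

99.48 OPEN


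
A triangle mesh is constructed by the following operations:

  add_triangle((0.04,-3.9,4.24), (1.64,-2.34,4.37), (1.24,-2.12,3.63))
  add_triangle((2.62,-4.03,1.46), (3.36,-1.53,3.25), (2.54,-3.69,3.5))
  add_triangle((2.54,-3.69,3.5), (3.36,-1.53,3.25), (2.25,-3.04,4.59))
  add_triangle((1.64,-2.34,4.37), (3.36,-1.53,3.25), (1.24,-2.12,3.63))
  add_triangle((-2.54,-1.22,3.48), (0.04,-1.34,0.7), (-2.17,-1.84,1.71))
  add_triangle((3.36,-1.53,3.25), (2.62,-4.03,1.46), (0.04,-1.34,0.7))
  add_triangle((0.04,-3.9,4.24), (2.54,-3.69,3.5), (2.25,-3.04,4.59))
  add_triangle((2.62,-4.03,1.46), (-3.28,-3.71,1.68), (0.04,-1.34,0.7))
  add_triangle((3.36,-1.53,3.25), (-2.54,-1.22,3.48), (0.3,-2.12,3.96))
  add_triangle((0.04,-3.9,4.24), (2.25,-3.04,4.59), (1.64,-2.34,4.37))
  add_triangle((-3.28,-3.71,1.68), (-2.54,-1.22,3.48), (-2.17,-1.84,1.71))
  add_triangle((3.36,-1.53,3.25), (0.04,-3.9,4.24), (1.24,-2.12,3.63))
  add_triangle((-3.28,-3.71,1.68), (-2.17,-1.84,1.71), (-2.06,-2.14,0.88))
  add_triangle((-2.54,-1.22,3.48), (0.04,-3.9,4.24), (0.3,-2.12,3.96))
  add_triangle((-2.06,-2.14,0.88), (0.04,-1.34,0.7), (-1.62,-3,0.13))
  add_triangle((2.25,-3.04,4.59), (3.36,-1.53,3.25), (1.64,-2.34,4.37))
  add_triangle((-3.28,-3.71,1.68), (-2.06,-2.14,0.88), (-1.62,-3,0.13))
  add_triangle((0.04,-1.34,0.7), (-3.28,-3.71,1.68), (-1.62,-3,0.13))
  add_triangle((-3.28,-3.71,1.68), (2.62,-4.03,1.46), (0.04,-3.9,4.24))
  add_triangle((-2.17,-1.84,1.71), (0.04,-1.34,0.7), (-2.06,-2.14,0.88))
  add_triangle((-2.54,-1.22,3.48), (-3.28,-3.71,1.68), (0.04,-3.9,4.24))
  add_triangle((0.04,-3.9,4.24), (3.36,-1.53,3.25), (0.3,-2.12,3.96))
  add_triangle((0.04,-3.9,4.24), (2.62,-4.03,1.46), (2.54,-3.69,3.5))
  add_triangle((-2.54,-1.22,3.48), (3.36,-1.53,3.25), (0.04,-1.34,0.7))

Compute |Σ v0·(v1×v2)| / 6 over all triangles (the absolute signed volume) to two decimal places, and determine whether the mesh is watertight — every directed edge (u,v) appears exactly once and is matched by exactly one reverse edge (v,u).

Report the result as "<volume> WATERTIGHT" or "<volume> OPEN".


Per-triangle v0·(v1×v2)/6:
  t1: -0.0540
  t2: +3.1813
  t3: +2.2469
  t4: -0.2560
  t5: -0.9817
  t6: -1.8458
  t7: +2.8279
  t8: -0.6327
  t9: +1.7099
  t10: +1.2838
  t11: +0.1911
  t12: -1.6243
  t13: +0.1210
  t14: +3.1357
  t15: -0.5909
  t16: +0.9883
  t17: +0.1845
  t18: +0.9898
  t19: +10.2452
  t20: -0.4734
  t21: +8.5495
  t22: +3.3111
  t23: +3.8936
  t24: -3.5143
Σ = +32.8865 → |volume| = 32.89

Directed edges: 72 total, each appears once with its reverse present → watertight.

32.89 WATERTIGHT
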